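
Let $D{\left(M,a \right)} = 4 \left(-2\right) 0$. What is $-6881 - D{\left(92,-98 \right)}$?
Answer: $-6881$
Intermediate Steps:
$D{\left(M,a \right)} = 0$ ($D{\left(M,a \right)} = \left(-8\right) 0 = 0$)
$-6881 - D{\left(92,-98 \right)} = -6881 - 0 = -6881 + 0 = -6881$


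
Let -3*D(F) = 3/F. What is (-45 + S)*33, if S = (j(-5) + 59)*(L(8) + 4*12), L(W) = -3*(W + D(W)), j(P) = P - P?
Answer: 367785/8 ≈ 45973.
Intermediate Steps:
j(P) = 0
D(F) = -1/F
L(W) = -3*W + 3/W (L(W) = -3*(W - 1/W) = -3*W + 3/W)
S = 11505/8 (S = (0 + 59)*((-3*8 + 3/8) + 4*12) = 59*((-24 + 3*(⅛)) + 48) = 59*((-24 + 3/8) + 48) = 59*(-189/8 + 48) = 59*(195/8) = 11505/8 ≈ 1438.1)
(-45 + S)*33 = (-45 + 11505/8)*33 = (11145/8)*33 = 367785/8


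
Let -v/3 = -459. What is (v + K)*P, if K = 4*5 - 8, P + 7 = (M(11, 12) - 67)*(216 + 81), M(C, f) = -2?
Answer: -28474500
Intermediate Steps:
v = 1377 (v = -3*(-459) = 1377)
P = -20500 (P = -7 + (-2 - 67)*(216 + 81) = -7 - 69*297 = -7 - 20493 = -20500)
K = 12 (K = 20 - 8 = 12)
(v + K)*P = (1377 + 12)*(-20500) = 1389*(-20500) = -28474500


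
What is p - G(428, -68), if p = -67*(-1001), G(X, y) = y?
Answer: 67135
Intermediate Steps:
p = 67067
p - G(428, -68) = 67067 - 1*(-68) = 67067 + 68 = 67135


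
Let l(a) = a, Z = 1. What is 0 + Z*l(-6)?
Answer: -6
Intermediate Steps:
0 + Z*l(-6) = 0 + 1*(-6) = 0 - 6 = -6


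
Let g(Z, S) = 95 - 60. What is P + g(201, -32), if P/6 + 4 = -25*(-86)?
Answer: 12911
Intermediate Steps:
g(Z, S) = 35
P = 12876 (P = -24 + 6*(-25*(-86)) = -24 + 6*2150 = -24 + 12900 = 12876)
P + g(201, -32) = 12876 + 35 = 12911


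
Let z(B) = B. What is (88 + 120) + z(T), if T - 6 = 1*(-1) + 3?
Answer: 216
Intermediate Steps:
T = 8 (T = 6 + (1*(-1) + 3) = 6 + (-1 + 3) = 6 + 2 = 8)
(88 + 120) + z(T) = (88 + 120) + 8 = 208 + 8 = 216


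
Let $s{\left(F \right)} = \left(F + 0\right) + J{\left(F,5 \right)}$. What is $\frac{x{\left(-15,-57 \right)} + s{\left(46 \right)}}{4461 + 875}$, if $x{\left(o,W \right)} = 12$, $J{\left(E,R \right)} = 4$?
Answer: $\frac{31}{2668} \approx 0.011619$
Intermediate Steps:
$s{\left(F \right)} = 4 + F$ ($s{\left(F \right)} = \left(F + 0\right) + 4 = F + 4 = 4 + F$)
$\frac{x{\left(-15,-57 \right)} + s{\left(46 \right)}}{4461 + 875} = \frac{12 + \left(4 + 46\right)}{4461 + 875} = \frac{12 + 50}{5336} = 62 \cdot \frac{1}{5336} = \frac{31}{2668}$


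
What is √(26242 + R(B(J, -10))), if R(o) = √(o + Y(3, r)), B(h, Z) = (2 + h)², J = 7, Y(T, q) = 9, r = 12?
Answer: √(26242 + 3*√10) ≈ 162.02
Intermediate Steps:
R(o) = √(9 + o) (R(o) = √(o + 9) = √(9 + o))
√(26242 + R(B(J, -10))) = √(26242 + √(9 + (2 + 7)²)) = √(26242 + √(9 + 9²)) = √(26242 + √(9 + 81)) = √(26242 + √90) = √(26242 + 3*√10)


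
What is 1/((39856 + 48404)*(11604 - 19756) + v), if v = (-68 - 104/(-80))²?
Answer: -100/71949107111 ≈ -1.3899e-9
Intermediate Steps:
v = 444889/100 (v = (-68 - 104*(-1/80))² = (-68 + 13/10)² = (-667/10)² = 444889/100 ≈ 4448.9)
1/((39856 + 48404)*(11604 - 19756) + v) = 1/((39856 + 48404)*(11604 - 19756) + 444889/100) = 1/(88260*(-8152) + 444889/100) = 1/(-719495520 + 444889/100) = 1/(-71949107111/100) = -100/71949107111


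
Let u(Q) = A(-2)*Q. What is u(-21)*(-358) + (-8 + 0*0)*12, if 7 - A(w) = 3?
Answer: 29976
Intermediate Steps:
A(w) = 4 (A(w) = 7 - 1*3 = 7 - 3 = 4)
u(Q) = 4*Q
u(-21)*(-358) + (-8 + 0*0)*12 = (4*(-21))*(-358) + (-8 + 0*0)*12 = -84*(-358) + (-8 + 0)*12 = 30072 - 8*12 = 30072 - 96 = 29976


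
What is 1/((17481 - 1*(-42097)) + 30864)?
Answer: 1/90442 ≈ 1.1057e-5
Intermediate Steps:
1/((17481 - 1*(-42097)) + 30864) = 1/((17481 + 42097) + 30864) = 1/(59578 + 30864) = 1/90442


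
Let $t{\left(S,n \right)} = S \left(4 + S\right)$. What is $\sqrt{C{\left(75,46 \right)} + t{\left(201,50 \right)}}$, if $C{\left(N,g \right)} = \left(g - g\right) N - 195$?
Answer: $\sqrt{41010} \approx 202.51$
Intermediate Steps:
$C{\left(N,g \right)} = -195$ ($C{\left(N,g \right)} = 0 N - 195 = 0 - 195 = -195$)
$\sqrt{C{\left(75,46 \right)} + t{\left(201,50 \right)}} = \sqrt{-195 + 201 \left(4 + 201\right)} = \sqrt{-195 + 201 \cdot 205} = \sqrt{-195 + 41205} = \sqrt{41010}$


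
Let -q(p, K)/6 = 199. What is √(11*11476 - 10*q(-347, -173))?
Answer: 8*√2159 ≈ 371.72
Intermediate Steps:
q(p, K) = -1194 (q(p, K) = -6*199 = -1194)
√(11*11476 - 10*q(-347, -173)) = √(11*11476 - 10*(-1194)) = √(126236 + 11940) = √138176 = 8*√2159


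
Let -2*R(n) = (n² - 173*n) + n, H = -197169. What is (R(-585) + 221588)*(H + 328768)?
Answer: 43559269/2 ≈ 2.1780e+7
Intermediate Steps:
R(n) = 86*n - n²/2 (R(n) = -((n² - 173*n) + n)/2 = -(n² - 172*n)/2 = 86*n - n²/2)
(R(-585) + 221588)*(H + 328768) = ((½)*(-585)*(172 - 1*(-585)) + 221588)*(-197169 + 328768) = ((½)*(-585)*(172 + 585) + 221588)*131599 = ((½)*(-585)*757 + 221588)*131599 = (-442845/2 + 221588)*131599 = (331/2)*131599 = 43559269/2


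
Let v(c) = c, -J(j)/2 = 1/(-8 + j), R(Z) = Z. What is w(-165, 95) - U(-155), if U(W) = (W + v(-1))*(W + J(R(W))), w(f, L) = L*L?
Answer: -2469953/163 ≈ -15153.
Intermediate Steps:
J(j) = -2/(-8 + j)
w(f, L) = L**2
U(W) = (-1 + W)*(W - 2/(-8 + W)) (U(W) = (W - 1)*(W - 2/(-8 + W)) = (-1 + W)*(W - 2/(-8 + W)))
w(-165, 95) - U(-155) = 95**2 - (2 - 2*(-155) - 155*(-1 - 155)*(-8 - 155))/(-8 - 155) = 9025 - (2 + 310 - 155*(-156)*(-163))/(-163) = 9025 - (-1)*(2 + 310 - 3941340)/163 = 9025 - (-1)*(-3941028)/163 = 9025 - 1*3941028/163 = 9025 - 3941028/163 = -2469953/163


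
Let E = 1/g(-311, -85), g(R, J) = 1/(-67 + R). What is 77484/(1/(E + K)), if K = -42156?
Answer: -3295704456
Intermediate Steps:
E = -378 (E = 1/(1/(-67 - 311)) = 1/(1/(-378)) = 1/(-1/378) = -378)
77484/(1/(E + K)) = 77484/(1/(-378 - 42156)) = 77484/(1/(-42534)) = 77484/(-1/42534) = 77484*(-42534) = -3295704456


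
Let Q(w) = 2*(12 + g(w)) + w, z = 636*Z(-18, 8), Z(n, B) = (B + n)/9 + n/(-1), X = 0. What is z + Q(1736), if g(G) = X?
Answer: 37504/3 ≈ 12501.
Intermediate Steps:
Z(n, B) = -8*n/9 + B/9 (Z(n, B) = (B + n)*(⅑) + n*(-1) = (B/9 + n/9) - n = -8*n/9 + B/9)
g(G) = 0
z = 32224/3 (z = 636*(-8/9*(-18) + (⅑)*8) = 636*(16 + 8/9) = 636*(152/9) = 32224/3 ≈ 10741.)
Q(w) = 24 + w (Q(w) = 2*(12 + 0) + w = 2*12 + w = 24 + w)
z + Q(1736) = 32224/3 + (24 + 1736) = 32224/3 + 1760 = 37504/3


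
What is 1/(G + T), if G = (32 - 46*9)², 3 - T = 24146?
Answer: 1/121781 ≈ 8.2115e-6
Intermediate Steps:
T = -24143 (T = 3 - 1*24146 = 3 - 24146 = -24143)
G = 145924 (G = (32 - 414)² = (-382)² = 145924)
1/(G + T) = 1/(145924 - 24143) = 1/121781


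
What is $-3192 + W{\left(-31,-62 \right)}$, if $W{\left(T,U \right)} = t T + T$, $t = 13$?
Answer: $-3626$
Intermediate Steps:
$W{\left(T,U \right)} = 14 T$ ($W{\left(T,U \right)} = 13 T + T = 14 T$)
$-3192 + W{\left(-31,-62 \right)} = -3192 + 14 \left(-31\right) = -3192 - 434 = -3626$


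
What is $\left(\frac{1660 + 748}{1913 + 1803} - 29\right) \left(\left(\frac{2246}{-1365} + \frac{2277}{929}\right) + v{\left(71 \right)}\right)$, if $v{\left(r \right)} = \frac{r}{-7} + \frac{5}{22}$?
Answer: $\frac{6694033750697}{25917121230} \approx 258.29$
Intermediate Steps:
$v{\left(r \right)} = \frac{5}{22} - \frac{r}{7}$ ($v{\left(r \right)} = r \left(- \frac{1}{7}\right) + 5 \cdot \frac{1}{22} = - \frac{r}{7} + \frac{5}{22} = \frac{5}{22} - \frac{r}{7}$)
$\left(\frac{1660 + 748}{1913 + 1803} - 29\right) \left(\left(\frac{2246}{-1365} + \frac{2277}{929}\right) + v{\left(71 \right)}\right) = \left(\frac{1660 + 748}{1913 + 1803} - 29\right) \left(\left(\frac{2246}{-1365} + \frac{2277}{929}\right) + \left(\frac{5}{22} - \frac{71}{7}\right)\right) = \left(\frac{2408}{3716} - 29\right) \left(\left(2246 \left(- \frac{1}{1365}\right) + 2277 \cdot \frac{1}{929}\right) + \left(\frac{5}{22} - \frac{71}{7}\right)\right) = \left(2408 \cdot \frac{1}{3716} - 29\right) \left(\left(- \frac{2246}{1365} + \frac{2277}{929}\right) - \frac{1527}{154}\right) = \left(\frac{602}{929} - 29\right) \left(\frac{1021571}{1268085} - \frac{1527}{154}\right) = \left(- \frac{26339}{929}\right) \left(- \frac{254149123}{27897870}\right) = \frac{6694033750697}{25917121230}$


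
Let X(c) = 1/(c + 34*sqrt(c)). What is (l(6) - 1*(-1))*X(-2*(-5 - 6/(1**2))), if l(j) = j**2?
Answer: -37/1134 + 629*sqrt(22)/12474 ≈ 0.20389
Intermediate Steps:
(l(6) - 1*(-1))*X(-2*(-5 - 6/(1**2))) = (6**2 - 1*(-1))/(-2*(-5 - 6/(1**2)) + 34*sqrt(-2*(-5 - 6/(1**2)))) = (36 + 1)/(-2*(-5 - 6/1) + 34*sqrt(-2*(-5 - 6/1))) = 37/(-2*(-5 - 6*1) + 34*sqrt(-2*(-5 - 6*1))) = 37/(-2*(-5 - 6) + 34*sqrt(-2*(-5 - 6))) = 37/(-2*(-11) + 34*sqrt(-2*(-11))) = 37/(22 + 34*sqrt(22))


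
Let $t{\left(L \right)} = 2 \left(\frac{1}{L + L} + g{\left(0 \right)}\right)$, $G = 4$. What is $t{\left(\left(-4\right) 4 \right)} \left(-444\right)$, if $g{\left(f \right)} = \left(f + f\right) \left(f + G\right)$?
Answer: $\frac{111}{4} \approx 27.75$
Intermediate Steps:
$g{\left(f \right)} = 2 f \left(4 + f\right)$ ($g{\left(f \right)} = \left(f + f\right) \left(f + 4\right) = 2 f \left(4 + f\right)$)
$t{\left(L \right)} = \frac{1}{L}$ ($t{\left(L \right)} = 2 \left(\frac{1}{L + L} + 2 \cdot 0 \left(4 + 0\right)\right) = 2 \left(\frac{1}{2 L} + 2 \cdot 0 \cdot 4\right) = 2 \left(\frac{1}{2 L} + 0\right) = 2 \frac{1}{2 L} = \frac{1}{L}$)
$t{\left(\left(-4\right) 4 \right)} \left(-444\right) = \frac{1}{\left(-4\right) 4} \left(-444\right) = \frac{1}{-16} \left(-444\right) = \left(- \frac{1}{16}\right) \left(-444\right) = \frac{111}{4}$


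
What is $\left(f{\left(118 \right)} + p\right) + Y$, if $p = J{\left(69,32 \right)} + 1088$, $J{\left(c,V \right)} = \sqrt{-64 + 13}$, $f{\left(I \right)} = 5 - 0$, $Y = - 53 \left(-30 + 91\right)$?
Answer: $-2140 + i \sqrt{51} \approx -2140.0 + 7.1414 i$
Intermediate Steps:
$Y = -3233$ ($Y = \left(-53\right) 61 = -3233$)
$f{\left(I \right)} = 5$ ($f{\left(I \right)} = 5 + 0 = 5$)
$J{\left(c,V \right)} = i \sqrt{51}$ ($J{\left(c,V \right)} = \sqrt{-51} = i \sqrt{51}$)
$p = 1088 + i \sqrt{51}$ ($p = i \sqrt{51} + 1088 = 1088 + i \sqrt{51} \approx 1088.0 + 7.1414 i$)
$\left(f{\left(118 \right)} + p\right) + Y = \left(5 + \left(1088 + i \sqrt{51}\right)\right) - 3233 = \left(1093 + i \sqrt{51}\right) - 3233 = -2140 + i \sqrt{51}$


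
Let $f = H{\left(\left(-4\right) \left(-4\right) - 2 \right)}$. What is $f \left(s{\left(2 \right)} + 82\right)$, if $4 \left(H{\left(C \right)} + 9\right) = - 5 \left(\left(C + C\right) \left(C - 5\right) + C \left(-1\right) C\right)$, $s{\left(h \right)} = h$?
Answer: $-6636$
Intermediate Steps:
$H{\left(C \right)} = -9 + \frac{5 C^{2}}{4} - \frac{5 C \left(-5 + C\right)}{2}$ ($H{\left(C \right)} = -9 + \frac{\left(-5\right) \left(\left(C + C\right) \left(C - 5\right) + C \left(-1\right) C\right)}{4} = -9 + \frac{\left(-5\right) \left(2 C \left(-5 + C\right) + - C C\right)}{4} = -9 + \frac{\left(-5\right) \left(2 C \left(-5 + C\right) - C^{2}\right)}{4} = -9 + \frac{\left(-5\right) \left(- C^{2} + 2 C \left(-5 + C\right)\right)}{4} = -9 + \frac{5 C^{2} - 10 C \left(-5 + C\right)}{4} = -9 + \left(\frac{5 C^{2}}{4} - \frac{5 C \left(-5 + C\right)}{2}\right) = -9 + \frac{5 C^{2}}{4} - \frac{5 C \left(-5 + C\right)}{2}$)
$f = -79$ ($f = -9 - \frac{5 \left(\left(-4\right) \left(-4\right) - 2\right)^{2}}{4} + \frac{25 \left(\left(-4\right) \left(-4\right) - 2\right)}{2} = -9 - \frac{5 \left(16 - 2\right)^{2}}{4} + \frac{25 \left(16 - 2\right)}{2} = -9 - \frac{5 \cdot 14^{2}}{4} + \frac{25}{2} \cdot 14 = -9 - 245 + 175 = -79$)
$f \left(s{\left(2 \right)} + 82\right) = - 79 \left(2 + 82\right) = \left(-79\right) 84 = -6636$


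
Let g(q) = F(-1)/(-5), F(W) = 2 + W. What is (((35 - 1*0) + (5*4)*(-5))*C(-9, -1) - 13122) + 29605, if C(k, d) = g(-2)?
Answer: 16496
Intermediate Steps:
g(q) = -⅕ (g(q) = (2 - 1)/(-5) = 1*(-⅕) = -⅕)
C(k, d) = -⅕
(((35 - 1*0) + (5*4)*(-5))*C(-9, -1) - 13122) + 29605 = (((35 - 1*0) + (5*4)*(-5))*(-⅕) - 13122) + 29605 = (((35 + 0) + 20*(-5))*(-⅕) - 13122) + 29605 = ((35 - 100)*(-⅕) - 13122) + 29605 = (-65*(-⅕) - 13122) + 29605 = (13 - 13122) + 29605 = -13109 + 29605 = 16496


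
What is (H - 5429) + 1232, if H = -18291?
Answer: -22488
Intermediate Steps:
(H - 5429) + 1232 = (-18291 - 5429) + 1232 = -23720 + 1232 = -22488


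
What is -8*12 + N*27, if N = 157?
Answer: 4143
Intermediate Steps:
-8*12 + N*27 = -8*12 + 157*27 = -96 + 4239 = 4143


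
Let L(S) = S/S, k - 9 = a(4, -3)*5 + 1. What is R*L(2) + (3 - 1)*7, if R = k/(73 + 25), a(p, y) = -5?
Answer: 1357/98 ≈ 13.847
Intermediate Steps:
k = -15 (k = 9 + (-5*5 + 1) = 9 + (-25 + 1) = 9 - 24 = -15)
L(S) = 1
R = -15/98 (R = -15/(73 + 25) = -15/98 ≈ -0.15306)
R*L(2) + (3 - 1)*7 = -15/98*1 + (3 - 1)*7 = -15/98 + 2*7 = -15/98 + 14 = 1357/98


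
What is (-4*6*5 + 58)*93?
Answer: -5766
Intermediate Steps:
(-4*6*5 + 58)*93 = (-24*5 + 58)*93 = (-120 + 58)*93 = -62*93 = -5766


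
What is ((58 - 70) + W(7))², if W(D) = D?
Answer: 25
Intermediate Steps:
((58 - 70) + W(7))² = ((58 - 70) + 7)² = (-12 + 7)² = (-5)² = 25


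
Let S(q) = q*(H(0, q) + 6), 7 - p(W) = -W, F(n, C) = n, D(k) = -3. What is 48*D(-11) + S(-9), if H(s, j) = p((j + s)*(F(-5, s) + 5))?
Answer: -261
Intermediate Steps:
p(W) = 7 + W (p(W) = 7 - (-1)*W = 7 + W)
H(s, j) = 7 (H(s, j) = 7 + (j + s)*(-5 + 5) = 7 + (j + s)*0 = 7 + 0 = 7)
S(q) = 13*q (S(q) = q*(7 + 6) = q*13 = 13*q)
48*D(-11) + S(-9) = 48*(-3) + 13*(-9) = -144 - 117 = -261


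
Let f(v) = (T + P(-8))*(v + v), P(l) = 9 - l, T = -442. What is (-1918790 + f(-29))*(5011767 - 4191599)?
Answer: -1553513015520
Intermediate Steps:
f(v) = -850*v (f(v) = (-442 + (9 - 1*(-8)))*(v + v) = (-442 + (9 + 8))*(2*v) = (-442 + 17)*(2*v) = -850*v)
(-1918790 + f(-29))*(5011767 - 4191599) = (-1918790 - 850*(-29))*(5011767 - 4191599) = (-1918790 + 24650)*820168 = -1894140*820168 = -1553513015520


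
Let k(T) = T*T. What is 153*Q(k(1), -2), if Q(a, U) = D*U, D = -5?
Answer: 1530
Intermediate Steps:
k(T) = T**2
Q(a, U) = -5*U
153*Q(k(1), -2) = 153*(-5*(-2)) = 153*10 = 1530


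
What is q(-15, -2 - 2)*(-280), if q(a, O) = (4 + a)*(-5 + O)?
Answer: -27720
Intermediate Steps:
q(a, O) = (-5 + O)*(4 + a)
q(-15, -2 - 2)*(-280) = (-20 - 5*(-15) + 4*(-2 - 2) + (-2 - 2)*(-15))*(-280) = (-20 + 75 + 4*(-4) - 4*(-15))*(-280) = (-20 + 75 - 16 + 60)*(-280) = 99*(-280) = -27720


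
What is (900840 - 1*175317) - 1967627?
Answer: -1242104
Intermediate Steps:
(900840 - 1*175317) - 1967627 = (900840 - 175317) - 1967627 = 725523 - 1967627 = -1242104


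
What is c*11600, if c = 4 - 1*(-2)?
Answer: 69600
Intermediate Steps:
c = 6 (c = 4 + 2 = 6)
c*11600 = 6*11600 = 69600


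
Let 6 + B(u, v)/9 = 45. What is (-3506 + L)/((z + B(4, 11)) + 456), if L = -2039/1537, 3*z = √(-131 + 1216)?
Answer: -39153097143/9007059772 + 16172283*√1085/9007059772 ≈ -4.2878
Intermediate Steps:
B(u, v) = 351 (B(u, v) = -54 + 9*45 = -54 + 405 = 351)
z = √1085/3 (z = √(-131 + 1216)/3 = √1085/3 ≈ 10.980)
L = -2039/1537 (L = -2039*1/1537 = -2039/1537 ≈ -1.3266)
(-3506 + L)/((z + B(4, 11)) + 456) = (-3506 - 2039/1537)/((√1085/3 + 351) + 456) = -5390761/(1537*((351 + √1085/3) + 456)) = -5390761/(1537*(807 + √1085/3))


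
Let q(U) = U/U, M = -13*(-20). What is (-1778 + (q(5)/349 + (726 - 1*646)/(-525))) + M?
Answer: -55632589/36645 ≈ -1518.1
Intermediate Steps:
M = 260
q(U) = 1
(-1778 + (q(5)/349 + (726 - 1*646)/(-525))) + M = (-1778 + (1/349 + (726 - 1*646)/(-525))) + 260 = (-1778 + (1*(1/349) + (726 - 646)*(-1/525))) + 260 = (-1778 + (1/349 + 80*(-1/525))) + 260 = (-1778 + (1/349 - 16/105)) + 260 = (-1778 - 5479/36645) + 260 = -65160289/36645 + 260 = -55632589/36645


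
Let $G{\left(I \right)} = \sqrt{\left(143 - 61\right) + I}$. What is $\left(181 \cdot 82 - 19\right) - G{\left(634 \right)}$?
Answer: $14823 - 2 \sqrt{179} \approx 14796.0$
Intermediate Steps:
$G{\left(I \right)} = \sqrt{82 + I}$
$\left(181 \cdot 82 - 19\right) - G{\left(634 \right)} = \left(181 \cdot 82 - 19\right) - \sqrt{82 + 634} = \left(14842 - 19\right) - \sqrt{716} = 14823 - 2 \sqrt{179}$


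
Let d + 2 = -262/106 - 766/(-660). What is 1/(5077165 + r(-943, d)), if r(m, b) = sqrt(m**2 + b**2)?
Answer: 1553105281216500/7885371503082859513679 - 17490*sqrt(272024711708821)/7885371503082859513679 ≈ 1.9692e-7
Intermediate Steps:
d = -57911/17490 (d = -2 + (-262/106 - 766/(-660)) = -2 + (-262*1/106 - 766*(-1/660)) = -2 + (-131/53 + 383/330) = -2 - 22931/17490 = -57911/17490 ≈ -3.3111)
r(m, b) = sqrt(b**2 + m**2)
1/(5077165 + r(-943, d)) = 1/(5077165 + sqrt((-57911/17490)**2 + (-943)**2)) = 1/(5077165 + sqrt(3353683921/305900100 + 889249)) = 1/(5077165 + sqrt(272024711708821/305900100)) = 1/(5077165 + sqrt(272024711708821)/17490)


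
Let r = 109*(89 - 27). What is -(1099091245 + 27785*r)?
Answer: -1286862275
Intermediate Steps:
r = 6758 (r = 109*62 = 6758)
-(1099091245 + 27785*r) = -27785/(1/(39557 + 6758)) = -27785/(1/46315) = -27785/1/46315 = -27785*46315 = -1286862275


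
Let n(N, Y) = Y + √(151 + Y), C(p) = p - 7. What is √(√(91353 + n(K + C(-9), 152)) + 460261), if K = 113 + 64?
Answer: √(460261 + √(91505 + √303)) ≈ 678.65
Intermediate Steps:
C(p) = -7 + p
K = 177
√(√(91353 + n(K + C(-9), 152)) + 460261) = √(√(91353 + (152 + √(151 + 152))) + 460261) = √(√(91353 + (152 + √303)) + 460261) = √(√(91505 + √303) + 460261) = √(460261 + √(91505 + √303))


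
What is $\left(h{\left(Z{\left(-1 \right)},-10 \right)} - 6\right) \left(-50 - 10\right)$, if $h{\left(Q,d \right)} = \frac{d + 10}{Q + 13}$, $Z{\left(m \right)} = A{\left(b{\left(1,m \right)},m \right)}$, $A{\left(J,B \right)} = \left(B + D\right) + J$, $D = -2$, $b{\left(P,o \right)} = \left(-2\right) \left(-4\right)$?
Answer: $360$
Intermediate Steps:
$b{\left(P,o \right)} = 8$
$A{\left(J,B \right)} = -2 + B + J$ ($A{\left(J,B \right)} = \left(B - 2\right) + J = \left(-2 + B\right) + J = -2 + B + J$)
$Z{\left(m \right)} = 6 + m$ ($Z{\left(m \right)} = -2 + m + 8 = 6 + m$)
$h{\left(Q,d \right)} = \frac{10 + d}{13 + Q}$
$\left(h{\left(Z{\left(-1 \right)},-10 \right)} - 6\right) \left(-50 - 10\right) = \left(\frac{10 - 10}{13 + \left(6 - 1\right)} - 6\right) \left(-50 - 10\right) = \left(\frac{1}{13 + 5} \cdot 0 - 6\right) \left(-60\right) = \left(\frac{1}{18} \cdot 0 - 6\right) \left(-60\right) = \left(0 - 6\right) \left(-60\right) = \left(-6\right) \left(-60\right) = 360$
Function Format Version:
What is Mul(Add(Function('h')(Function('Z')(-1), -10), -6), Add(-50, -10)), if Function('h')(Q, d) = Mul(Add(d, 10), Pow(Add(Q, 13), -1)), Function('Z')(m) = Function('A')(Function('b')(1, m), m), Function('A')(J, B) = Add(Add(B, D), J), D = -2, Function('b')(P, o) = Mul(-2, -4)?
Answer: 360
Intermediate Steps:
Function('b')(P, o) = 8
Function('A')(J, B) = Add(-2, B, J) (Function('A')(J, B) = Add(Add(B, -2), J) = Add(Add(-2, B), J) = Add(-2, B, J))
Function('Z')(m) = Add(6, m) (Function('Z')(m) = Add(-2, m, 8) = Add(6, m))
Function('h')(Q, d) = Mul(Pow(Add(13, Q), -1), Add(10, d)) (Function('h')(Q, d) = Mul(Add(10, d), Pow(Add(13, Q), -1)) = Mul(Pow(Add(13, Q), -1), Add(10, d)))
Mul(Add(Function('h')(Function('Z')(-1), -10), -6), Add(-50, -10)) = Mul(Add(Mul(Pow(Add(13, Add(6, -1)), -1), Add(10, -10)), -6), Add(-50, -10)) = Mul(Add(Mul(Pow(Add(13, 5), -1), 0), -6), -60) = Mul(Add(Mul(Pow(18, -1), 0), -6), -60) = Mul(Add(Mul(Rational(1, 18), 0), -6), -60) = Mul(Add(0, -6), -60) = Mul(-6, -60) = 360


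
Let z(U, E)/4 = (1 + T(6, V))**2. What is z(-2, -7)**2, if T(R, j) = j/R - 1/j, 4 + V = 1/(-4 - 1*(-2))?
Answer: 83521/104976 ≈ 0.79562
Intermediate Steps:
V = -9/2 (V = -4 + 1/(-4 - 1*(-2)) = -4 + 1/(-4 + 2) = -4 + 1/(-2) = -4 - 1/2 = -9/2 ≈ -4.5000)
T(R, j) = -1/j + j/R
z(U, E) = 289/324 (z(U, E) = 4*(1 + (-1/(-9/2) - 9/2/6))**2 = 4*(1 + (-1*(-2/9) - 9/2*1/6))**2 = 4*(1 + (2/9 - 3/4))**2 = 4*(1 - 19/36)**2 = 4*(17/36)**2 = 4*(289/1296) = 289/324)
z(-2, -7)**2 = (289/324)**2 = 83521/104976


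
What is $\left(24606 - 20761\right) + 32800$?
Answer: $36645$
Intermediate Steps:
$\left(24606 - 20761\right) + 32800 = 3845 + 32800 = 36645$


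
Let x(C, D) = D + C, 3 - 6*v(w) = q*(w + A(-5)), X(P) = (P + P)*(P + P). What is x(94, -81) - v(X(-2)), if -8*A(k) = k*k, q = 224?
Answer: 2959/6 ≈ 493.17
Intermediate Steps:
X(P) = 4*P² (X(P) = (2*P)*(2*P) = 4*P²)
A(k) = -k²/8 (A(k) = -k*k/8 = -k²/8)
v(w) = 703/6 - 112*w/3 (v(w) = ½ - 112*(w - ⅛*(-5)²)/3 = ½ - 112*(w - ⅛*25)/3 = ½ - 112*(w - 25/8)/3 = ½ - 112*(-25/8 + w)/3 = ½ - (-700 + 224*w)/6 = ½ + (350/3 - 112*w/3) = 703/6 - 112*w/3)
x(C, D) = C + D
x(94, -81) - v(X(-2)) = (94 - 81) - (703/6 - 448*(-2)²/3) = 13 - (703/6 - 448*4/3) = 13 - (703/6 - 112/3*16) = 13 - (703/6 - 1792/3) = 13 - 1*(-2881/6) = 13 + 2881/6 = 2959/6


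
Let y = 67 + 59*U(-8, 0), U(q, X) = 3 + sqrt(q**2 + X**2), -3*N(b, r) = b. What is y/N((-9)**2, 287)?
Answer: -716/27 ≈ -26.519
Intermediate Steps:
N(b, r) = -b/3
U(q, X) = 3 + sqrt(X**2 + q**2)
y = 716 (y = 67 + 59*(3 + sqrt(0**2 + (-8)**2)) = 67 + 59*(3 + sqrt(0 + 64)) = 67 + 59*(3 + sqrt(64)) = 67 + 59*(3 + 8) = 67 + 59*11 = 67 + 649 = 716)
y/N((-9)**2, 287) = 716/((-1/3*(-9)**2)) = 716/((-1/3*81)) = 716/(-27) = 716*(-1/27) = -716/27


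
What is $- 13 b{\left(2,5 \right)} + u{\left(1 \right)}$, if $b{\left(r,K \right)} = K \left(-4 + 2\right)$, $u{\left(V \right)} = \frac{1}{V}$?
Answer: $131$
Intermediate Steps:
$b{\left(r,K \right)} = - 2 K$ ($b{\left(r,K \right)} = K \left(-2\right) = - 2 K$)
$- 13 b{\left(2,5 \right)} + u{\left(1 \right)} = - 13 \left(\left(-2\right) 5\right) + 1^{-1} = \left(-13\right) \left(-10\right) + 1 = 130 + 1 = 131$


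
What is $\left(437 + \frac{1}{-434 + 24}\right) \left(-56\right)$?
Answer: $- \frac{5016732}{205} \approx -24472.0$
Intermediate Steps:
$\left(437 + \frac{1}{-434 + 24}\right) \left(-56\right) = \left(437 + \frac{1}{-410}\right) \left(-56\right) = \left(437 - \frac{1}{410}\right) \left(-56\right) = \frac{179169}{410} \left(-56\right) = - \frac{5016732}{205}$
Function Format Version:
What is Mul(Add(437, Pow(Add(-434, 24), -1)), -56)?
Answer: Rational(-5016732, 205) ≈ -24472.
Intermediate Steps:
Mul(Add(437, Pow(Add(-434, 24), -1)), -56) = Mul(Add(437, Pow(-410, -1)), -56) = Mul(Add(437, Rational(-1, 410)), -56) = Mul(Rational(179169, 410), -56) = Rational(-5016732, 205)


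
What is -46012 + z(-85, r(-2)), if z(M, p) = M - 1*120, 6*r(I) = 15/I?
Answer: -46217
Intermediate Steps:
r(I) = 5/(2*I) (r(I) = (15/I)/6 = 5/(2*I))
z(M, p) = -120 + M (z(M, p) = M - 120 = -120 + M)
-46012 + z(-85, r(-2)) = -46012 + (-120 - 85) = -46012 - 205 = -46217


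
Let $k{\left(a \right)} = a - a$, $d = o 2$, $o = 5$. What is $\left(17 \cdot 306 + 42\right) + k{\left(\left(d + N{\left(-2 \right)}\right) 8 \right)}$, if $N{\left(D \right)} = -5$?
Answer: $5244$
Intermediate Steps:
$d = 10$ ($d = 5 \cdot 2 = 10$)
$k{\left(a \right)} = 0$
$\left(17 \cdot 306 + 42\right) + k{\left(\left(d + N{\left(-2 \right)}\right) 8 \right)} = \left(17 \cdot 306 + 42\right) + 0 = \left(5202 + 42\right) + 0 = 5244 + 0 = 5244$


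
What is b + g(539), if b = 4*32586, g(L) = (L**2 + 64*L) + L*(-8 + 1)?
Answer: 451588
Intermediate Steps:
g(L) = L**2 + 57*L (g(L) = (L**2 + 64*L) + L*(-7) = (L**2 + 64*L) - 7*L = L**2 + 57*L)
b = 130344
b + g(539) = 130344 + 539*(57 + 539) = 130344 + 539*596 = 130344 + 321244 = 451588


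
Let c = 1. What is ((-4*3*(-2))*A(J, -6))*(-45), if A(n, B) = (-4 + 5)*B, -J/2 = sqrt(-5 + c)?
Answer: 6480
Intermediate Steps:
J = -4*I (J = -2*sqrt(-5 + 1) = -4*I ≈ -4.0*I)
A(n, B) = B (A(n, B) = 1*B = B)
((-4*3*(-2))*A(J, -6))*(-45) = ((-4*3*(-2))*(-6))*(-45) = (-12*(-2)*(-6))*(-45) = (24*(-6))*(-45) = -144*(-45) = 6480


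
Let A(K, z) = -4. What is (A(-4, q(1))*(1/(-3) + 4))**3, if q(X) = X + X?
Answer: -85184/27 ≈ -3155.0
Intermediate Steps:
q(X) = 2*X
(A(-4, q(1))*(1/(-3) + 4))**3 = (-4*(1/(-3) + 4))**3 = (-4*(-1/3 + 4))**3 = (-4*11/3)**3 = (-44/3)**3 = -85184/27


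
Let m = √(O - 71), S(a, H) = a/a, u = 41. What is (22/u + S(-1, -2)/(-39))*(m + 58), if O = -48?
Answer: 47386/1599 + 817*I*√119/1599 ≈ 29.635 + 5.5737*I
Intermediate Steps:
S(a, H) = 1
m = I*√119 (m = √(-48 - 71) = √(-119) = I*√119 ≈ 10.909*I)
(22/u + S(-1, -2)/(-39))*(m + 58) = (22/41 + 1/(-39))*(I*√119 + 58) = (22*(1/41) + 1*(-1/39))*(58 + I*√119) = (22/41 - 1/39)*(58 + I*√119) = 817*(58 + I*√119)/1599 = 47386/1599 + 817*I*√119/1599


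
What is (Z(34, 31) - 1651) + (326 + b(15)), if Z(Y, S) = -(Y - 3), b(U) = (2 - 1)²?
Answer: -1355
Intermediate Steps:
b(U) = 1 (b(U) = 1² = 1)
Z(Y, S) = 3 - Y (Z(Y, S) = -(-3 + Y) = 3 - Y)
(Z(34, 31) - 1651) + (326 + b(15)) = ((3 - 1*34) - 1651) + (326 + 1) = ((3 - 34) - 1651) + 327 = (-31 - 1651) + 327 = -1682 + 327 = -1355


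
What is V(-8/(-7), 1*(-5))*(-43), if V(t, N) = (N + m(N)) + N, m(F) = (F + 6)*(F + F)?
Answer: 860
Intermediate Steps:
m(F) = 2*F*(6 + F) (m(F) = (6 + F)*(2*F) = 2*F*(6 + F))
V(t, N) = 2*N + 2*N*(6 + N) (V(t, N) = (N + 2*N*(6 + N)) + N = 2*N + 2*N*(6 + N))
V(-8/(-7), 1*(-5))*(-43) = (2*(1*(-5))*(7 + 1*(-5)))*(-43) = (2*(-5)*(7 - 5))*(-43) = (2*(-5)*2)*(-43) = -20*(-43) = 860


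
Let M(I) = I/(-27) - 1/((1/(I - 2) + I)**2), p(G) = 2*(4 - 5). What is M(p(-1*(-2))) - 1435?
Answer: -116245/81 ≈ -1435.1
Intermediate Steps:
p(G) = -2 (p(G) = 2*(-1) = -2)
M(I) = -1/(I + 1/(-2 + I))**2 - I/27 (M(I) = I*(-1/27) - 1/((1/(-2 + I) + I)**2) = -I/27 - 1/((I + 1/(-2 + I))**2) = -I/27 - 1/(I + 1/(-2 + I))**2 = -1/(I + 1/(-2 + I))**2 - I/27)
M(p(-1*(-2))) - 1435 = (-1/27*(-2) - (-2 - 2)**2/(1 + (-2)**2 - 2*(-2))**2) - 1435 = (2/27 - 1*(-4)**2/(1 + 4 + 4)**2) - 1435 = (2/27 - 1*16/9**2) - 1435 = (2/27 - 1*16*1/81) - 1435 = (2/27 - 16/81) - 1435 = -10/81 - 1435 = -116245/81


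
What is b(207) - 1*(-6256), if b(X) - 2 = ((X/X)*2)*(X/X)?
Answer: 6260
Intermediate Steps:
b(X) = 4 (b(X) = 2 + ((X/X)*2)*(X/X) = 2 + (1*2)*1 = 2 + 2*1 = 2 + 2 = 4)
b(207) - 1*(-6256) = 4 - 1*(-6256) = 4 + 6256 = 6260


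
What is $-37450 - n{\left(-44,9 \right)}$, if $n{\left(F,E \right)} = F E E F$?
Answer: $-194266$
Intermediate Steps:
$n{\left(F,E \right)} = E^{2} F^{2}$ ($n{\left(F,E \right)} = F E^{2} F = E^{2} F^{2}$)
$-37450 - n{\left(-44,9 \right)} = -37450 - 9^{2} \left(-44\right)^{2} = -37450 - 81 \cdot 1936 = -37450 - 156816 = -194266$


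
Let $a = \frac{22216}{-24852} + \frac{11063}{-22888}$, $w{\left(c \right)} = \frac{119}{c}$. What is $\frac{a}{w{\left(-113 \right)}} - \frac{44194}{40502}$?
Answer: $\frac{10608087728783}{48955849775448} \approx 0.21669$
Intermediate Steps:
$a = - \frac{195854371}{142203144}$ ($a = 22216 \left(- \frac{1}{24852}\right) + 11063 \left(- \frac{1}{22888}\right) = - \frac{5554}{6213} - \frac{11063}{22888} = - \frac{195854371}{142203144} \approx -1.3773$)
$\frac{a}{w{\left(-113 \right)}} - \frac{44194}{40502} = - \frac{195854371}{142203144 \frac{119}{-113}} - \frac{44194}{40502} = - \frac{195854371}{142203144 \cdot 119 \left(- \frac{1}{113}\right)} - \frac{22097}{20251} = - \frac{195854371}{142203144 \left(- \frac{119}{113}\right)} - \frac{22097}{20251} = \left(- \frac{195854371}{142203144}\right) \left(- \frac{113}{119}\right) - \frac{22097}{20251} = \frac{22131543923}{16922174136} - \frac{22097}{20251} = \frac{10608087728783}{48955849775448}$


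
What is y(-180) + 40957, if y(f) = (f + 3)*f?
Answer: 72817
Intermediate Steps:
y(f) = f*(3 + f) (y(f) = (3 + f)*f = f*(3 + f))
y(-180) + 40957 = -180*(3 - 180) + 40957 = -180*(-177) + 40957 = 31860 + 40957 = 72817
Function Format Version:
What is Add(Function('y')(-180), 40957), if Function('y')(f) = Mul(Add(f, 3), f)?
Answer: 72817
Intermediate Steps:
Function('y')(f) = Mul(f, Add(3, f)) (Function('y')(f) = Mul(Add(3, f), f) = Mul(f, Add(3, f)))
Add(Function('y')(-180), 40957) = Add(Mul(-180, Add(3, -180)), 40957) = Add(Mul(-180, -177), 40957) = Add(31860, 40957) = 72817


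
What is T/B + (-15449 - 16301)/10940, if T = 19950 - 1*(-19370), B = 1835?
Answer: 7437991/401498 ≈ 18.526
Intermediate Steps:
T = 39320 (T = 19950 + 19370 = 39320)
T/B + (-15449 - 16301)/10940 = 39320/1835 + (-15449 - 16301)/10940 = 39320*(1/1835) - 31750*1/10940 = 7864/367 - 3175/1094 = 7437991/401498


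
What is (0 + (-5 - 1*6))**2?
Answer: 121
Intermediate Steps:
(0 + (-5 - 1*6))**2 = (0 + (-5 - 6))**2 = (0 - 11)**2 = (-11)**2 = 121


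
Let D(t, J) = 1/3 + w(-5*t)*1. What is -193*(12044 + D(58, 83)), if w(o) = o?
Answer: -6805759/3 ≈ -2.2686e+6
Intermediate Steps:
D(t, J) = 1/3 - 5*t (D(t, J) = 1/3 - 5*t*1 = 1/3 - 5*t)
-193*(12044 + D(58, 83)) = -193*(12044 + (1/3 - 5*58)) = -193*(12044 + (1/3 - 290)) = -193*(12044 - 869/3) = -193*35263/3 = -6805759/3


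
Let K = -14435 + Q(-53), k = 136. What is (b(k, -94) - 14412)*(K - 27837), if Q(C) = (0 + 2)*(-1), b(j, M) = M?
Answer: 613226644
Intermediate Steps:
Q(C) = -2 (Q(C) = 2*(-1) = -2)
K = -14437 (K = -14435 - 2 = -14437)
(b(k, -94) - 14412)*(K - 27837) = (-94 - 14412)*(-14437 - 27837) = -14506*(-42274) = 613226644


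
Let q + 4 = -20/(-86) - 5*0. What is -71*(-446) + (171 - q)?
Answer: 1369153/43 ≈ 31841.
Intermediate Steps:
q = -162/43 (q = -4 + (-20/(-86) - 5*0) = -4 + (-20*(-1/86) + 0) = -4 + (10/43 + 0) = -4 + 10/43 = -162/43 ≈ -3.7674)
-71*(-446) + (171 - q) = -71*(-446) + (171 - 1*(-162/43)) = 31666 + (171 + 162/43) = 31666 + 7515/43 = 1369153/43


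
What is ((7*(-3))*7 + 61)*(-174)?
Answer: 14964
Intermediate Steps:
((7*(-3))*7 + 61)*(-174) = (-21*7 + 61)*(-174) = (-147 + 61)*(-174) = -86*(-174) = 14964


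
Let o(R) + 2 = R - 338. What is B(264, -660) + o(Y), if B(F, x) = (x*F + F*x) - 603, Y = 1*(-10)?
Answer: -349433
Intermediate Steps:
Y = -10
o(R) = -340 + R (o(R) = -2 + (R - 338) = -2 + (-338 + R) = -340 + R)
B(F, x) = -603 + 2*F*x (B(F, x) = (F*x + F*x) - 603 = 2*F*x - 603 = -603 + 2*F*x)
B(264, -660) + o(Y) = (-603 + 2*264*(-660)) + (-340 - 10) = (-603 - 348480) - 350 = -349083 - 350 = -349433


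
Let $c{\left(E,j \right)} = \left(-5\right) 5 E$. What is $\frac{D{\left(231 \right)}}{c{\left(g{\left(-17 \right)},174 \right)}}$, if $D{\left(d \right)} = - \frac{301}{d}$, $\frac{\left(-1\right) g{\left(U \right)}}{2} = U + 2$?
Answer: $\frac{43}{24750} \approx 0.0017374$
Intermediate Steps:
$g{\left(U \right)} = -4 - 2 U$ ($g{\left(U \right)} = - 2 \left(U + 2\right) = - 2 \left(2 + U\right) = -4 - 2 U$)
$c{\left(E,j \right)} = - 25 E$
$\frac{D{\left(231 \right)}}{c{\left(g{\left(-17 \right)},174 \right)}} = \frac{\left(-301\right) \frac{1}{231}}{\left(-25\right) \left(-4 - -34\right)} = \frac{\left(-301\right) \frac{1}{231}}{\left(-25\right) \left(-4 + 34\right)} = - \frac{43}{33 \left(\left(-25\right) 30\right)} = - \frac{43}{33 \left(-750\right)} = \left(- \frac{43}{33}\right) \left(- \frac{1}{750}\right) = \frac{43}{24750}$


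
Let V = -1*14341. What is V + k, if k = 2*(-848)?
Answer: -16037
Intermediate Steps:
k = -1696
V = -14341
V + k = -14341 - 1696 = -16037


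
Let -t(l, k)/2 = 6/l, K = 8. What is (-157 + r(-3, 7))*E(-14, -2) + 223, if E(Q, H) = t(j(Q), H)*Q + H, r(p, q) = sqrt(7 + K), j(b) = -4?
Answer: 7131 - 44*sqrt(15) ≈ 6960.6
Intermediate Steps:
t(l, k) = -12/l
r(p, q) = sqrt(15) (r(p, q) = sqrt(7 + 8) = sqrt(15))
E(Q, H) = H + 3*Q (E(Q, H) = (-12/(-4))*Q + H = (-12*(-1/4))*Q + H = 3*Q + H = H + 3*Q)
(-157 + r(-3, 7))*E(-14, -2) + 223 = (-157 + sqrt(15))*(-2 + 3*(-14)) + 223 = (-157 + sqrt(15))*(-2 - 42) + 223 = (-157 + sqrt(15))*(-44) + 223 = (6908 - 44*sqrt(15)) + 223 = 7131 - 44*sqrt(15)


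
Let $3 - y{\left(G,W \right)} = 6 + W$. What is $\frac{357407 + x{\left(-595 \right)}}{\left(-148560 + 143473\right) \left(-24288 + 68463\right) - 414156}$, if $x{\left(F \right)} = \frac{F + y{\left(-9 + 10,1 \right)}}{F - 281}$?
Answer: $- \frac{313089131}{197215965756} \approx -0.0015875$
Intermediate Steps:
$y{\left(G,W \right)} = -3 - W$ ($y{\left(G,W \right)} = 3 - \left(6 + W\right) = -3 - W$)
$x{\left(F \right)} = \frac{-4 + F}{-281 + F}$ ($x{\left(F \right)} = \frac{F - 4}{F - 281} = \frac{F - 4}{-281 + F} = \frac{-4 + F}{-281 + F}$)
$\frac{357407 + x{\left(-595 \right)}}{\left(-148560 + 143473\right) \left(-24288 + 68463\right) - 414156} = \frac{357407 + \frac{-4 - 595}{-281 - 595}}{\left(-148560 + 143473\right) \left(-24288 + 68463\right) - 414156} = \frac{357407 + \frac{1}{-876} \left(-599\right)}{\left(-5087\right) 44175 - 414156} = \frac{357407 - - \frac{599}{876}}{-224718225 - 414156} = \frac{357407 + \frac{599}{876}}{-225132381} = \frac{313089131}{876} \left(- \frac{1}{225132381}\right) = - \frac{313089131}{197215965756}$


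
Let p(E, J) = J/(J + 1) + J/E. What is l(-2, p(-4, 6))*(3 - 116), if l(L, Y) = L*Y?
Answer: -1017/7 ≈ -145.29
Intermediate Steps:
p(E, J) = J/E + J/(1 + J) (p(E, J) = J/(1 + J) + J/E = J/E + J/(1 + J))
l(-2, p(-4, 6))*(3 - 116) = (-12*(1 - 4 + 6)/((-4)*(1 + 6)))*(3 - 116) = -12*(-1)*3/(4*7)*(-113) = -2*(-9/14)*(-113) = (9/7)*(-113) = -1017/7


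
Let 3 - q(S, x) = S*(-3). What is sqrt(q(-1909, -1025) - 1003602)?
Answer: I*sqrt(1009326) ≈ 1004.7*I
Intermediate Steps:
q(S, x) = 3 + 3*S (q(S, x) = 3 - S*(-3) = 3 - (-3)*S = 3 + 3*S)
sqrt(q(-1909, -1025) - 1003602) = sqrt((3 + 3*(-1909)) - 1003602) = sqrt((3 - 5727) - 1003602) = sqrt(-5724 - 1003602) = sqrt(-1009326) = I*sqrt(1009326)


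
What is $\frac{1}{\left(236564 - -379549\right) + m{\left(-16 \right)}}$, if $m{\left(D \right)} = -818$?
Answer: $\frac{1}{615295} \approx 1.6252 \cdot 10^{-6}$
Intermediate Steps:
$\frac{1}{\left(236564 - -379549\right) + m{\left(-16 \right)}} = \frac{1}{\left(236564 - -379549\right) - 818} = \frac{1}{\left(236564 + 379549\right) - 818} = \frac{1}{616113 - 818} = \frac{1}{615295}$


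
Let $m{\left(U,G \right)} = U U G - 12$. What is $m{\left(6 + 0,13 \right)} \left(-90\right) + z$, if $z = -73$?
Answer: $-41113$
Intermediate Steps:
$m{\left(U,G \right)} = -12 + G U^{2}$ ($m{\left(U,G \right)} = U^{2} G - 12 = G U^{2} - 12 = -12 + G U^{2}$)
$m{\left(6 + 0,13 \right)} \left(-90\right) + z = \left(-12 + 13 \left(6 + 0\right)^{2}\right) \left(-90\right) - 73 = \left(-12 + 13 \cdot 6^{2}\right) \left(-90\right) - 73 = \left(-12 + 13 \cdot 36\right) \left(-90\right) - 73 = \left(-12 + 468\right) \left(-90\right) - 73 = 456 \left(-90\right) - 73 = -41040 - 73 = -41113$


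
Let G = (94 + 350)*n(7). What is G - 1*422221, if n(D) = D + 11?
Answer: -414229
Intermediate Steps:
n(D) = 11 + D
G = 7992 (G = (94 + 350)*(11 + 7) = 444*18 = 7992)
G - 1*422221 = 7992 - 1*422221 = 7992 - 422221 = -414229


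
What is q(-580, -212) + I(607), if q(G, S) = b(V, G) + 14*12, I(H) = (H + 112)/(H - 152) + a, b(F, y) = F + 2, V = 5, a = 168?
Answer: 156784/455 ≈ 344.58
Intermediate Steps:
b(F, y) = 2 + F
I(H) = 168 + (112 + H)/(-152 + H) (I(H) = (H + 112)/(H - 152) + 168 = (112 + H)/(-152 + H) + 168 = 168 + (112 + H)/(-152 + H))
q(G, S) = 175 (q(G, S) = (2 + 5) + 14*12 = 7 + 168 = 175)
q(-580, -212) + I(607) = 175 + (-25424 + 169*607)/(-152 + 607) = 175 + (-25424 + 102583)/455 = 175 + (1/455)*77159 = 175 + 77159/455 = 156784/455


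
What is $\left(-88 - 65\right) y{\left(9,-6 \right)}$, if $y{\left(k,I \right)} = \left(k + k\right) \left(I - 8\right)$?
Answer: $38556$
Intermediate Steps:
$y{\left(k,I \right)} = 2 k \left(-8 + I\right)$
$\left(-88 - 65\right) y{\left(9,-6 \right)} = \left(-88 - 65\right) 2 \cdot 9 \left(-8 - 6\right) = - 153 \cdot 2 \cdot 9 \left(-14\right) = \left(-153\right) \left(-252\right) = 38556$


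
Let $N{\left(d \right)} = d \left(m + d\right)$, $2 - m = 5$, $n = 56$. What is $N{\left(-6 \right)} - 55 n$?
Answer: $-3026$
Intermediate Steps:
$m = -3$ ($m = 2 - 5 = -3$)
$N{\left(d \right)} = d \left(-3 + d\right)$
$N{\left(-6 \right)} - 55 n = - 6 \left(-3 - 6\right) - 3080 = \left(-6\right) \left(-9\right) - 3080 = 54 - 3080 = -3026$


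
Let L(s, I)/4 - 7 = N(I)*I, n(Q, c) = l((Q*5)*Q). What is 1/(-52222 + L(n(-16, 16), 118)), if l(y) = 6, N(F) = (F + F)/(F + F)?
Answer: -1/51722 ≈ -1.9334e-5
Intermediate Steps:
N(F) = 1 (N(F) = (2*F)/((2*F)) = (2*F)*(1/(2*F)) = 1)
n(Q, c) = 6
L(s, I) = 28 + 4*I (L(s, I) = 28 + 4*(1*I) = 28 + 4*I)
1/(-52222 + L(n(-16, 16), 118)) = 1/(-52222 + (28 + 4*118)) = 1/(-52222 + (28 + 472)) = 1/(-52222 + 500) = 1/(-51722) = -1/51722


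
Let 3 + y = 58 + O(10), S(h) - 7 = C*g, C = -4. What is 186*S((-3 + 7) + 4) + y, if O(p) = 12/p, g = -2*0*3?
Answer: 6791/5 ≈ 1358.2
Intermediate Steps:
g = 0 (g = 0*3 = 0)
S(h) = 7 (S(h) = 7 - 4*0 = 7 + 0 = 7)
y = 281/5 (y = -3 + (58 + 12/10) = -3 + (58 + 12*(⅒)) = -3 + (58 + 6/5) = -3 + 296/5 = 281/5 ≈ 56.200)
186*S((-3 + 7) + 4) + y = 186*7 + 281/5 = 1302 + 281/5 = 6791/5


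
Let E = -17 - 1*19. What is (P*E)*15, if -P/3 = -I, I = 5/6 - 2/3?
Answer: -270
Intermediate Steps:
I = ⅙ (I = 5*(⅙) - 2*⅓ = ⅚ - ⅔ = ⅙ ≈ 0.16667)
E = -36 (E = -17 - 19 = -36)
P = ½ (P = -(-3)/6 = -3*(-⅙) = ½ ≈ 0.50000)
(P*E)*15 = ((½)*(-36))*15 = -18*15 = -270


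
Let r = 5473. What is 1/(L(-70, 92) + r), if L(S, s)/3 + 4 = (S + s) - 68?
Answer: 1/5323 ≈ 0.00018786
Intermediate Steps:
L(S, s) = -216 + 3*S + 3*s (L(S, s) = -12 + 3*((S + s) - 68) = -12 + 3*(-68 + S + s) = -12 + (-204 + 3*S + 3*s) = -216 + 3*S + 3*s)
1/(L(-70, 92) + r) = 1/((-216 + 3*(-70) + 3*92) + 5473) = 1/((-216 - 210 + 276) + 5473) = 1/(-150 + 5473) = 1/5323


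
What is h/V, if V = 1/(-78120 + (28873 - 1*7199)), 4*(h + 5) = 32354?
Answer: -456281241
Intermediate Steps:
h = 16167/2 (h = -5 + (1/4)*32354 = -5 + 16177/2 = 16167/2 ≈ 8083.5)
V = -1/56446 (V = 1/(-78120 + (28873 - 7199)) = 1/(-78120 + 21674) = 1/(-56446) = -1/56446 ≈ -1.7716e-5)
h/V = 16167/(2*(-1/56446)) = (16167/2)*(-56446) = -456281241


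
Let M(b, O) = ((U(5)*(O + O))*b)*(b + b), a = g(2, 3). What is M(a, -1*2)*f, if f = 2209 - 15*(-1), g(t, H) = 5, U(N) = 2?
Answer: -889600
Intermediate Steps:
f = 2224 (f = 2209 - 1*(-15) = 2209 + 15 = 2224)
a = 5
M(b, O) = 8*O*b**2 (M(b, O) = ((2*(O + O))*b)*(b + b) = ((2*(2*O))*b)*(2*b) = ((4*O)*b)*(2*b) = (4*O*b)*(2*b) = 8*O*b**2)
M(a, -1*2)*f = (8*(-1*2)*5**2)*2224 = (8*(-2)*25)*2224 = -400*2224 = -889600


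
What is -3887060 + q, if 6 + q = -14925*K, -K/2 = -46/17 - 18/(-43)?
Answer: -2891354446/731 ≈ -3.9553e+6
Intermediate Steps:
K = 3344/731 (K = -2*(-46/17 - 18/(-43)) = -2*(-46*1/17 - 18*(-1/43)) = -2*(-46/17 + 18/43) = -2*(-1672/731) = 3344/731 ≈ 4.5746)
q = -49913586/731 (q = -6 - 14925*3344/731 = -6 - 49909200/731 = -49913586/731 ≈ -68281.)
-3887060 + q = -3887060 - 49913586/731 = -2891354446/731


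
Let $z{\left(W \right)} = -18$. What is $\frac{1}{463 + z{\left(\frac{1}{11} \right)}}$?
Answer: $\frac{1}{445} \approx 0.0022472$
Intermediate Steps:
$\frac{1}{463 + z{\left(\frac{1}{11} \right)}} = \frac{1}{463 - 18} = \frac{1}{445}$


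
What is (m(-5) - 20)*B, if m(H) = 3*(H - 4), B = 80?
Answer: -3760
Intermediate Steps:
m(H) = -12 + 3*H (m(H) = 3*(-4 + H) = -12 + 3*H)
(m(-5) - 20)*B = ((-12 + 3*(-5)) - 20)*80 = ((-12 - 15) - 20)*80 = (-27 - 20)*80 = -47*80 = -3760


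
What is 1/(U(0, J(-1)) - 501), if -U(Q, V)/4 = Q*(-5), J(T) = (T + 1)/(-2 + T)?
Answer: -1/501 ≈ -0.0019960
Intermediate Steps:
J(T) = (1 + T)/(-2 + T)
U(Q, V) = 20*Q (U(Q, V) = -4*Q*(-5) = -(-20)*Q = 20*Q)
1/(U(0, J(-1)) - 501) = 1/(20*0 - 501) = 1/(0 - 501) = 1/(-501) = -1/501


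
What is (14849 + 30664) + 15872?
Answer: 61385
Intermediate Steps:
(14849 + 30664) + 15872 = 45513 + 15872 = 61385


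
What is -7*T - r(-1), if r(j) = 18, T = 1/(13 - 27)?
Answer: -35/2 ≈ -17.500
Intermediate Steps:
T = -1/14 (T = 1/(-14) = -1/14 ≈ -0.071429)
-7*T - r(-1) = -7*(-1/14) - 1*18 = ½ - 18 = -35/2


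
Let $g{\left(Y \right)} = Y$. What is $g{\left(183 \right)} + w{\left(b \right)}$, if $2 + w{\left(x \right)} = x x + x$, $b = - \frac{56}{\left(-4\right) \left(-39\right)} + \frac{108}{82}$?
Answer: $\frac{467577673}{2556801} \approx 182.88$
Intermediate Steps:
$b = \frac{1532}{1599}$ ($b = - \frac{56}{156} + 108 \cdot \frac{1}{82} = \left(-56\right) \frac{1}{156} + \frac{54}{41} = - \frac{14}{39} + \frac{54}{41} = \frac{1532}{1599} \approx 0.9581$)
$w{\left(x \right)} = -2 + x + x^{2}$ ($w{\left(x \right)} = -2 + \left(x x + x\right) = -2 + \left(x^{2} + x\right) = -2 + \left(x + x^{2}\right) = -2 + x + x^{2}$)
$g{\left(183 \right)} + w{\left(b \right)} = 183 + \left(-2 + \frac{1532}{1599} + \left(\frac{1532}{1599}\right)^{2}\right) = 183 + \left(-2 + \frac{1532}{1599} + \frac{2347024}{2556801}\right) = 183 - \frac{316910}{2556801} = \frac{467577673}{2556801}$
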